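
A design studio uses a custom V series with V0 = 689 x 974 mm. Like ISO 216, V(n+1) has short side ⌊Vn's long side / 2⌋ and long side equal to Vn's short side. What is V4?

V1 = 487 × 689 mm (from V0 by 1 halving).
V2: ⌊689/2⌋ × 487 = 344 × 487 mm
V3: ⌊487/2⌋ × 344 = 243 × 344 mm
V4: ⌊344/2⌋ × 243 = 172 × 243 mm

172 × 243 mm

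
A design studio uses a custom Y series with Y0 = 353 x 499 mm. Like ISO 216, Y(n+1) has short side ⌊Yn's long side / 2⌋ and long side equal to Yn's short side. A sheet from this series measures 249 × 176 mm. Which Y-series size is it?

Y2

Y0: 353 × 499 mm
Y1: 249 × 353 mm
Y2: 176 × 249 mm
Y3: 124 × 176 mm
→ matches Y2.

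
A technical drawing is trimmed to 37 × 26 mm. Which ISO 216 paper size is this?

A10 (26 × 37 mm)

Aspect ratio 37/26 ≈ 1.423 — close to the ISO √2 ≈ 1.414.
In the A-series (A0 area = 1 m²): A10 = 26 × 37 mm.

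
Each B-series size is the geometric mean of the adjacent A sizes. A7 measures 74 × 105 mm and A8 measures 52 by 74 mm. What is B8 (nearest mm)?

62 × 88 mm

Short side: √(74 · 52) = √3848 ≈ 62.0 → 62 mm
Long side: √(105 · 74) = √7770 ≈ 88.1 → 88 mm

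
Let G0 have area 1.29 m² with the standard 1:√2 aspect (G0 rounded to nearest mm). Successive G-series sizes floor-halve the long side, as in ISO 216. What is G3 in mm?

Let G0's short side be w mm. w · w√2 = 1.29 m² = 1,290,000 mm², so w ≈ 955.1 mm and w√2 ≈ 1350.7 mm → G0 = 955 × 1351 mm.
G1: ⌊1351/2⌋ × 955 = 675 × 955 mm
G2: ⌊955/2⌋ × 675 = 477 × 675 mm
G3: ⌊675/2⌋ × 477 = 337 × 477 mm

337 × 477 mm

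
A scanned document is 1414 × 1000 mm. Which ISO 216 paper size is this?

B0 (1000 × 1414 mm)

Aspect ratio 1414/1000 ≈ 1.414 — close to the ISO √2 ≈ 1.414.
In the B-series (B0 = 1000 × 1414 mm): B0 = 1000 × 1414 mm.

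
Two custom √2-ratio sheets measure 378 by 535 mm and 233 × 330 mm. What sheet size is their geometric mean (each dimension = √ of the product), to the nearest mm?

Short side: √(378 · 233) = √88074 ≈ 296.8 → 297 mm
Long side: √(535 · 330) = √176550 ≈ 420.2 → 420 mm

297 × 420 mm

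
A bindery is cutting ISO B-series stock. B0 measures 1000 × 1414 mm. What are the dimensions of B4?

B1: ⌊1414/2⌋ × 1000 = 707 × 1000 mm
B2: ⌊1000/2⌋ × 707 = 500 × 707 mm
B3: ⌊707/2⌋ × 500 = 353 × 500 mm
B4: ⌊500/2⌋ × 353 = 250 × 353 mm

250 × 353 mm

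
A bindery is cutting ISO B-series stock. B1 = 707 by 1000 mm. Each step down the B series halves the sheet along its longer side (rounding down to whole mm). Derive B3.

B2: ⌊1000/2⌋ × 707 = 500 × 707 mm
B3: ⌊707/2⌋ × 500 = 353 × 500 mm

353 × 500 mm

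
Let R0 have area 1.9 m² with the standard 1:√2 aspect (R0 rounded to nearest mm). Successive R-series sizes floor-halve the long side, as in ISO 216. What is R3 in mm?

Let R0's short side be w mm. w · w√2 = 1.9 m² = 1,900,000 mm², so w ≈ 1159.1 mm and w√2 ≈ 1639.2 mm → R0 = 1159 × 1639 mm.
R1: ⌊1639/2⌋ × 1159 = 819 × 1159 mm
R2: ⌊1159/2⌋ × 819 = 579 × 819 mm
R3: ⌊819/2⌋ × 579 = 409 × 579 mm

409 × 579 mm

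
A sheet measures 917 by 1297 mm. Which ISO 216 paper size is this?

C0 (917 × 1297 mm)

Aspect ratio 1297/917 ≈ 1.414 — close to the ISO √2 ≈ 1.414.
In the C-series (envelope sizes, between A and B): C0 = 917 × 1297 mm.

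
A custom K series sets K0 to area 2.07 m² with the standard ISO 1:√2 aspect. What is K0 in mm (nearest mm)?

Let the short side be w mm. Then w · w√2 = 2.07 m² = 2,070,000 mm².
w² = 2,070,000/√2, so w ≈ 1209.8 mm; long side = w√2 ≈ 1711.0 mm.

1210 × 1711 mm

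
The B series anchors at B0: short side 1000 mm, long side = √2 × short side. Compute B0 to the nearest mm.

1000 × 1414 mm

Short side = 1000 mm; long side = 1000√2 ≈ 1414.2 mm.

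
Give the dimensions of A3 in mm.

A0 = 841 × 1189 mm (A0 has area 1 m², aspect 1:√2).
A1: ⌊1189/2⌋ × 841 = 594 × 841 mm
A2: ⌊841/2⌋ × 594 = 420 × 594 mm
A3: ⌊594/2⌋ × 420 = 297 × 420 mm

297 × 420 mm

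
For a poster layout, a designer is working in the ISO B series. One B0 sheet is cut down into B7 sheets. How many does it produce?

128

Each ISO step halves the sheet: 1 × B0 → 2 × B1 → 4 × B2 → 8 × B3 → …
From B0 to B7 is 7 halving steps: 2^7 = 128.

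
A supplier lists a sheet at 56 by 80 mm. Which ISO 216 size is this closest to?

C8 (57 × 81 mm)

Aspect ratio 80/56 ≈ 1.429 — close to the ISO √2 ≈ 1.414.
In the C-series (envelope sizes, between A and B): C8 = 57 × 81 mm.
Off by 2 mm total — nearest standard size.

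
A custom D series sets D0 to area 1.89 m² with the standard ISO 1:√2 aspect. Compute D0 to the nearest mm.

Let the short side be w mm. Then w · w√2 = 1.89 m² = 1,890,000 mm².
w² = 1,890,000/√2, so w ≈ 1156.0 mm; long side = w√2 ≈ 1634.9 mm.

1156 × 1635 mm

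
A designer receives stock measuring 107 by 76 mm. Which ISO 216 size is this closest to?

Aspect ratio 107/76 ≈ 1.408 — close to the ISO √2 ≈ 1.414.
In the A-series (A0 area = 1 m²): A7 = 74 × 105 mm.
Off by 4 mm total — nearest standard size.

A7 (74 × 105 mm)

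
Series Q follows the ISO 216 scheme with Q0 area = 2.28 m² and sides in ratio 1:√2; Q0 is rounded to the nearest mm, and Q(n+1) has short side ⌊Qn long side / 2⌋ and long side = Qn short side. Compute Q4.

Let Q0's short side be w mm. w · w√2 = 2.28 m² = 2,280,000 mm², so w ≈ 1269.7 mm and w√2 ≈ 1795.7 mm → Q0 = 1270 × 1796 mm.
Q1: ⌊1796/2⌋ × 1270 = 898 × 1270 mm
Q2: ⌊1270/2⌋ × 898 = 635 × 898 mm
Q3: ⌊898/2⌋ × 635 = 449 × 635 mm
Q4: ⌊635/2⌋ × 449 = 317 × 449 mm

317 × 449 mm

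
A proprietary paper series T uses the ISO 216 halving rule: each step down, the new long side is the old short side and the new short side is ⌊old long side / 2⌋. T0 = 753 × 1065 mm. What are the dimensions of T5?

133 × 188 mm

T1: ⌊1065/2⌋ × 753 = 532 × 753 mm
T2: ⌊753/2⌋ × 532 = 376 × 532 mm
T3: ⌊532/2⌋ × 376 = 266 × 376 mm
T4: ⌊376/2⌋ × 266 = 188 × 266 mm
T5: ⌊266/2⌋ × 188 = 133 × 188 mm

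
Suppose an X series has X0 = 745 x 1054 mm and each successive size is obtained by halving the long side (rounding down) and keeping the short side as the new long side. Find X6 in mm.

93 × 131 mm

X1: ⌊1054/2⌋ × 745 = 527 × 745 mm
X2: ⌊745/2⌋ × 527 = 372 × 527 mm
X3: ⌊527/2⌋ × 372 = 263 × 372 mm
X4: ⌊372/2⌋ × 263 = 186 × 263 mm
X5: ⌊263/2⌋ × 186 = 131 × 186 mm
X6: ⌊186/2⌋ × 131 = 93 × 131 mm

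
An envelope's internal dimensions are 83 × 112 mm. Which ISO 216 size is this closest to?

C7 (81 × 114 mm)

Aspect ratio 112/83 ≈ 1.349 (ISO target is √2 ≈ 1.414).
In the C-series (envelope sizes, between A and B): C7 = 81 × 114 mm.
Off by 4 mm total — nearest standard size.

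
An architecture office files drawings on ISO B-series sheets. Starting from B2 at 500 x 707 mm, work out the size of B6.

125 × 176 mm

B3: ⌊707/2⌋ × 500 = 353 × 500 mm
B4: ⌊500/2⌋ × 353 = 250 × 353 mm
B5: ⌊353/2⌋ × 250 = 176 × 250 mm
B6: ⌊250/2⌋ × 176 = 125 × 176 mm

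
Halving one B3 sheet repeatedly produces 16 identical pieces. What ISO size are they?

16 = 2^4, so 4 halving steps.
B3 → B4 → … → B7 after 4 steps.

B7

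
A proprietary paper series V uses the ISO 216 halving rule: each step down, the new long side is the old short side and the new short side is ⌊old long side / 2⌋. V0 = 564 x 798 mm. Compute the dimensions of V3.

V1: ⌊798/2⌋ × 564 = 399 × 564 mm
V2: ⌊564/2⌋ × 399 = 282 × 399 mm
V3: ⌊399/2⌋ × 282 = 199 × 282 mm

199 × 282 mm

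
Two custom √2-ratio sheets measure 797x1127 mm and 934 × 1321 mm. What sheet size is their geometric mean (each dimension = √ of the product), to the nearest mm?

Short side: √(797 · 934) = √744398 ≈ 862.8 → 863 mm
Long side: √(1127 · 1321) = √1488767 ≈ 1220.2 → 1220 mm

863 × 1220 mm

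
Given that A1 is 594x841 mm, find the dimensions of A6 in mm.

A2: ⌊841/2⌋ × 594 = 420 × 594 mm
A3: ⌊594/2⌋ × 420 = 297 × 420 mm
A4: ⌊420/2⌋ × 297 = 210 × 297 mm
A5: ⌊297/2⌋ × 210 = 148 × 210 mm
A6: ⌊210/2⌋ × 148 = 105 × 148 mm

105 × 148 mm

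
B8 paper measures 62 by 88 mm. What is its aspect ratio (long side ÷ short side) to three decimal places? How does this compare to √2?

88 / 62 = 1.419
ISO 216 targets √2 ≈ 1.414; the +0.005 deviation is from mm rounding.

1.419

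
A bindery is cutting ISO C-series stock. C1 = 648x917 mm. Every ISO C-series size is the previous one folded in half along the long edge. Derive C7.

C2: ⌊917/2⌋ × 648 = 458 × 648 mm
C3: ⌊648/2⌋ × 458 = 324 × 458 mm
C4: ⌊458/2⌋ × 324 = 229 × 324 mm
C5: ⌊324/2⌋ × 229 = 162 × 229 mm
C6: ⌊229/2⌋ × 162 = 114 × 162 mm
C7: ⌊162/2⌋ × 114 = 81 × 114 mm

81 × 114 mm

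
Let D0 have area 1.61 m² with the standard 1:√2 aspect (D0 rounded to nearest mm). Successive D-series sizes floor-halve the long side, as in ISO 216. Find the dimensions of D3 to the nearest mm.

377 × 533 mm

Let D0's short side be w mm. w · w√2 = 1.61 m² = 1,610,000 mm², so w ≈ 1067.0 mm and w√2 ≈ 1508.9 mm → D0 = 1067 × 1509 mm.
D1: ⌊1509/2⌋ × 1067 = 754 × 1067 mm
D2: ⌊1067/2⌋ × 754 = 533 × 754 mm
D3: ⌊754/2⌋ × 533 = 377 × 533 mm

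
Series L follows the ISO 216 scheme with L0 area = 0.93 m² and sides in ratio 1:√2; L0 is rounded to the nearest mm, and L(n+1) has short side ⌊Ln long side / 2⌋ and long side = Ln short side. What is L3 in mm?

Let L0's short side be w mm. w · w√2 = 0.93 m² = 930,000 mm², so w ≈ 810.9 mm and w√2 ≈ 1146.8 mm → L0 = 811 × 1147 mm.
L1: ⌊1147/2⌋ × 811 = 573 × 811 mm
L2: ⌊811/2⌋ × 573 = 405 × 573 mm
L3: ⌊573/2⌋ × 405 = 286 × 405 mm

286 × 405 mm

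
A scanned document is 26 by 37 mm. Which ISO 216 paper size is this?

A10 (26 × 37 mm)

Aspect ratio 37/26 ≈ 1.423 — close to the ISO √2 ≈ 1.414.
In the A-series (A0 area = 1 m²): A10 = 26 × 37 mm.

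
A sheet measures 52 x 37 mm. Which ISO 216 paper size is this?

A9 (37 × 52 mm)

Aspect ratio 52/37 ≈ 1.405 — close to the ISO √2 ≈ 1.414.
In the A-series (A0 area = 1 m²): A9 = 37 × 52 mm.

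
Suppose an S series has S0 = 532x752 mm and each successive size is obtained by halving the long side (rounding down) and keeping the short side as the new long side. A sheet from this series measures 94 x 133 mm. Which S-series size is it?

S5

S0: 532 × 752 mm
S1: 376 × 532 mm
S2: 266 × 376 mm
S3: 188 × 266 mm
S4: 133 × 188 mm
S5: 94 × 133 mm
S6: 66 × 94 mm
→ matches S5.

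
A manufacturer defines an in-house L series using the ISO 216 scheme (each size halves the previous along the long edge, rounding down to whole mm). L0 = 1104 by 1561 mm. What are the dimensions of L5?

195 × 276 mm

L1 = 780 × 1104 mm (from L0 by 1 halving).
L2: ⌊1104/2⌋ × 780 = 552 × 780 mm
L3: ⌊780/2⌋ × 552 = 390 × 552 mm
L4: ⌊552/2⌋ × 390 = 276 × 390 mm
L5: ⌊390/2⌋ × 276 = 195 × 276 mm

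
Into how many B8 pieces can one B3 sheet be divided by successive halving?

Each ISO step halves the sheet: 1 × B3 → 2 × B4 → 4 × B5 → 8 × B6 → …
From B3 to B8 is 5 halving steps: 2^5 = 32.

32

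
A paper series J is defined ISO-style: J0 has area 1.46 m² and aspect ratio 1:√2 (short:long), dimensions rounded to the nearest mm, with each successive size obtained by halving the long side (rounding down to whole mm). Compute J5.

179 × 254 mm

Let J0's short side be w mm. w · w√2 = 1.46 m² = 1,460,000 mm², so w ≈ 1016.1 mm and w√2 ≈ 1436.9 mm → J0 = 1016 × 1437 mm.
J1: ⌊1437/2⌋ × 1016 = 718 × 1016 mm
J2: ⌊1016/2⌋ × 718 = 508 × 718 mm
J3: ⌊718/2⌋ × 508 = 359 × 508 mm
J4: ⌊508/2⌋ × 359 = 254 × 359 mm
J5: ⌊359/2⌋ × 254 = 179 × 254 mm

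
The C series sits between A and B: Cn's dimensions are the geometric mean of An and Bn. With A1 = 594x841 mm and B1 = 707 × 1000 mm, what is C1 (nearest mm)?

648 × 917 mm

Short side: √(594 · 707) = √419958 ≈ 648.0 → 648 mm
Long side: √(841 · 1000) = √841000 ≈ 917.1 → 917 mm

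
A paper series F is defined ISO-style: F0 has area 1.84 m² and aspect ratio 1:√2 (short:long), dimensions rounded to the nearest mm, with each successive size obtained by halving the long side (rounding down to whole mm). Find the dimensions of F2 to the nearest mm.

Let F0's short side be w mm. w · w√2 = 1.84 m² = 1,840,000 mm², so w ≈ 1140.6 mm and w√2 ≈ 1613.1 mm → F0 = 1141 × 1613 mm.
F1: ⌊1613/2⌋ × 1141 = 806 × 1141 mm
F2: ⌊1141/2⌋ × 806 = 570 × 806 mm

570 × 806 mm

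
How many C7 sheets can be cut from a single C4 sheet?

8

C4 = 229 × 324 mm; C7 = 81 × 114 mm.
Each halving step doubles the count; 3 steps from C4 to C7.
2^3 = 8.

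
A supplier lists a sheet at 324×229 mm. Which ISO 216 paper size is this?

C4 (229 × 324 mm)

Aspect ratio 324/229 ≈ 1.415 — close to the ISO √2 ≈ 1.414.
In the C-series (envelope sizes, between A and B): C4 = 229 × 324 mm.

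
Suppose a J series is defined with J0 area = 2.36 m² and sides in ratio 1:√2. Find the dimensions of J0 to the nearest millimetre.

Let the short side be w mm. Then w · w√2 = 2.36 m² = 2,360,000 mm².
w² = 2,360,000/√2, so w ≈ 1291.8 mm; long side = w√2 ≈ 1826.9 mm.

1292 × 1827 mm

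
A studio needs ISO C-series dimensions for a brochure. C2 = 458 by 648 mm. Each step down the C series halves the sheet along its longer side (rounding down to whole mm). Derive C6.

114 × 162 mm

C3: ⌊648/2⌋ × 458 = 324 × 458 mm
C4: ⌊458/2⌋ × 324 = 229 × 324 mm
C5: ⌊324/2⌋ × 229 = 162 × 229 mm
C6: ⌊229/2⌋ × 162 = 114 × 162 mm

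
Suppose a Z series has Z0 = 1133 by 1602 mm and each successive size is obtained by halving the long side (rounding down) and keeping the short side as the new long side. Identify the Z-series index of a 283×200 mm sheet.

Z0: 1133 × 1602 mm
Z1: 801 × 1133 mm
Z2: 566 × 801 mm
Z3: 400 × 566 mm
Z4: 283 × 400 mm
Z5: 200 × 283 mm
Z6: 141 × 200 mm
→ matches Z5.

Z5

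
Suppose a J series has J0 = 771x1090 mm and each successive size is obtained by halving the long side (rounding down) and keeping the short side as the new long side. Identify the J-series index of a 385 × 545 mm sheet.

J2

J0: 771 × 1090 mm
J1: 545 × 771 mm
J2: 385 × 545 mm
J3: 272 × 385 mm
→ matches J2.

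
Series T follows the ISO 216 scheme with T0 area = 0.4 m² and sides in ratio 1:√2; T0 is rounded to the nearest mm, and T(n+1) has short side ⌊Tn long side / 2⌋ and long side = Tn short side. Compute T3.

188 × 266 mm

Let T0's short side be w mm. w · w√2 = 0.4 m² = 400,000 mm², so w ≈ 531.8 mm and w√2 ≈ 752.1 mm → T0 = 532 × 752 mm.
T1: ⌊752/2⌋ × 532 = 376 × 532 mm
T2: ⌊532/2⌋ × 376 = 266 × 376 mm
T3: ⌊376/2⌋ × 266 = 188 × 266 mm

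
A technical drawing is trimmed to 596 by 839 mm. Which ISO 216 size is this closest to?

A1 (594 × 841 mm)

Aspect ratio 839/596 ≈ 1.408 — close to the ISO √2 ≈ 1.414.
In the A-series (A0 area = 1 m²): A1 = 594 × 841 mm.
Off by 4 mm total — nearest standard size.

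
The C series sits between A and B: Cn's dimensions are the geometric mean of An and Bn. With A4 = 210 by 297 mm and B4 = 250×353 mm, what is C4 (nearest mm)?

Short side: √(210 · 250) = √52500 ≈ 229.1 → 229 mm
Long side: √(297 · 353) = √104841 ≈ 323.8 → 324 mm

229 × 324 mm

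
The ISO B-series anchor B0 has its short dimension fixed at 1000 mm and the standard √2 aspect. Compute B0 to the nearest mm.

1000 × 1414 mm

Short side = 1000 mm; long side = 1000√2 ≈ 1414.2 mm.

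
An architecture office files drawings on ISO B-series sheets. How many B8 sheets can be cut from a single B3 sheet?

32

B3 = 353 × 500 mm; B8 = 62 × 88 mm.
Each halving step doubles the count; 5 steps from B3 to B8.
2^5 = 32.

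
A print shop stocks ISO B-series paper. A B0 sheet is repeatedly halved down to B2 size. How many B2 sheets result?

4

Each ISO step halves the sheet: 1 × B0 → 2 × B1 → 4 × B2
From B0 to B2 is 2 halving steps: 2^2 = 4.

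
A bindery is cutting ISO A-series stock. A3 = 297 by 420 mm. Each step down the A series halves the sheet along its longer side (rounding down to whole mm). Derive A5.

148 × 210 mm

A4: ⌊420/2⌋ × 297 = 210 × 297 mm
A5: ⌊297/2⌋ × 210 = 148 × 210 mm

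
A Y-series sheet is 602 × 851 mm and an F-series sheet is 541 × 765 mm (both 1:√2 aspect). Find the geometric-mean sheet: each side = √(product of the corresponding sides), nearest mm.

571 × 807 mm

Short side: √(602 · 541) = √325682 ≈ 570.7 → 571 mm
Long side: √(851 · 765) = √651015 ≈ 806.9 → 807 mm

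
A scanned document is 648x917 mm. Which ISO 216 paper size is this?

Aspect ratio 917/648 ≈ 1.415 — close to the ISO √2 ≈ 1.414.
In the C-series (envelope sizes, between A and B): C1 = 648 × 917 mm.

C1 (648 × 917 mm)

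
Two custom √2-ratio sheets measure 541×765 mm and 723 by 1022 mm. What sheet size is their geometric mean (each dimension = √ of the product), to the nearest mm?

625 × 884 mm

Short side: √(541 · 723) = √391143 ≈ 625.4 → 625 mm
Long side: √(765 · 1022) = √781830 ≈ 884.2 → 884 mm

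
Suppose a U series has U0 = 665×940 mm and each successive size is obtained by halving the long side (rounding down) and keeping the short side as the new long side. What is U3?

U1: ⌊940/2⌋ × 665 = 470 × 665 mm
U2: ⌊665/2⌋ × 470 = 332 × 470 mm
U3: ⌊470/2⌋ × 332 = 235 × 332 mm

235 × 332 mm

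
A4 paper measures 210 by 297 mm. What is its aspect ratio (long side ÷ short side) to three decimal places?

1.414

297 / 210 = 1.414
Matches √2 ≈ 1.414 — the ISO 216 defining ratio.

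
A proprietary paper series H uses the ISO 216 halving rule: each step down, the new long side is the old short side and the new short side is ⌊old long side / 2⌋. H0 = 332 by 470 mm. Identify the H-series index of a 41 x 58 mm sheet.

H6

H0: 332 × 470 mm
H1: 235 × 332 mm
H2: 166 × 235 mm
H3: 117 × 166 mm
H4: 83 × 117 mm
H5: 58 × 83 mm
H6: 41 × 58 mm
H7: 29 × 41 mm
→ matches H6.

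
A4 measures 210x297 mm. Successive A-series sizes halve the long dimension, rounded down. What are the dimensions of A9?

A5: ⌊297/2⌋ × 210 = 148 × 210 mm
A6: ⌊210/2⌋ × 148 = 105 × 148 mm
A7: ⌊148/2⌋ × 105 = 74 × 105 mm
A8: ⌊105/2⌋ × 74 = 52 × 74 mm
A9: ⌊74/2⌋ × 52 = 37 × 52 mm

37 × 52 mm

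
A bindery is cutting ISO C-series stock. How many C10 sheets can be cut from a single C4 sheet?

Each ISO step halves the sheet: 1 × C4 → 2 × C5 → 4 × C6 → 8 × C7 → …
From C4 to C10 is 6 halving steps: 2^6 = 64.

64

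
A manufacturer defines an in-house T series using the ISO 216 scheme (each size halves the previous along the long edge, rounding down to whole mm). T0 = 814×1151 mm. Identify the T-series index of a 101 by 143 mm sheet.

T0: 814 × 1151 mm
T1: 575 × 814 mm
T2: 407 × 575 mm
T3: 287 × 407 mm
T4: 203 × 287 mm
T5: 143 × 203 mm
T6: 101 × 143 mm
T7: 71 × 101 mm
→ matches T6.

T6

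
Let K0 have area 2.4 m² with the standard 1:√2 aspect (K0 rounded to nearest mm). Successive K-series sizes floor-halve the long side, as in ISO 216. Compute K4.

Let K0's short side be w mm. w · w√2 = 2.4 m² = 2,400,000 mm², so w ≈ 1302.7 mm and w√2 ≈ 1842.3 mm → K0 = 1303 × 1842 mm.
K1: ⌊1842/2⌋ × 1303 = 921 × 1303 mm
K2: ⌊1303/2⌋ × 921 = 651 × 921 mm
K3: ⌊921/2⌋ × 651 = 460 × 651 mm
K4: ⌊651/2⌋ × 460 = 325 × 460 mm

325 × 460 mm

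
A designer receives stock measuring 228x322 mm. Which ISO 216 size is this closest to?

C4 (229 × 324 mm)

Aspect ratio 322/228 ≈ 1.412 — close to the ISO √2 ≈ 1.414.
In the C-series (envelope sizes, between A and B): C4 = 229 × 324 mm.
Off by 3 mm total — nearest standard size.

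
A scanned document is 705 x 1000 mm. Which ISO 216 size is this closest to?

Aspect ratio 1000/705 ≈ 1.418 — close to the ISO √2 ≈ 1.414.
In the B-series (B0 = 1000 × 1414 mm): B1 = 707 × 1000 mm.
Off by 2 mm total — nearest standard size.

B1 (707 × 1000 mm)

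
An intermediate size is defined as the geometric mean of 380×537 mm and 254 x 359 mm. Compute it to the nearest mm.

311 × 439 mm

Short side: √(380 · 254) = √96520 ≈ 310.7 → 311 mm
Long side: √(537 · 359) = √192783 ≈ 439.1 → 439 mm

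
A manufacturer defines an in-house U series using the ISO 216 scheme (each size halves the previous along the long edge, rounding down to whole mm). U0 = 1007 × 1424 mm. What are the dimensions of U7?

89 × 125 mm

U1 = 712 × 1007 mm (from U0 by 1 halving).
U2: ⌊1007/2⌋ × 712 = 503 × 712 mm
U3: ⌊712/2⌋ × 503 = 356 × 503 mm
U4: ⌊503/2⌋ × 356 = 251 × 356 mm
U5: ⌊356/2⌋ × 251 = 178 × 251 mm
U6: ⌊251/2⌋ × 178 = 125 × 178 mm
U7: ⌊178/2⌋ × 125 = 89 × 125 mm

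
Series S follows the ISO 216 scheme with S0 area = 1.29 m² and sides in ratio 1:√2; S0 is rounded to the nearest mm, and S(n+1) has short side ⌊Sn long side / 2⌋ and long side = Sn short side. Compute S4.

238 × 337 mm

Let S0's short side be w mm. w · w√2 = 1.29 m² = 1,290,000 mm², so w ≈ 955.1 mm and w√2 ≈ 1350.7 mm → S0 = 955 × 1351 mm.
S1: ⌊1351/2⌋ × 955 = 675 × 955 mm
S2: ⌊955/2⌋ × 675 = 477 × 675 mm
S3: ⌊675/2⌋ × 477 = 337 × 477 mm
S4: ⌊477/2⌋ × 337 = 238 × 337 mm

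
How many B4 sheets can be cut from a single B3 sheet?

Each ISO step halves the sheet: 1 × B3 → 2 × B4
From B3 to B4 is 1 halving step: 2^1 = 2.

2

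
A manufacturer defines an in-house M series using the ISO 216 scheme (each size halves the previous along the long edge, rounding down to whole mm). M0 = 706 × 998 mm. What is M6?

M1 = 499 × 706 mm (from M0 by 1 halving).
M2: ⌊706/2⌋ × 499 = 353 × 499 mm
M3: ⌊499/2⌋ × 353 = 249 × 353 mm
M4: ⌊353/2⌋ × 249 = 176 × 249 mm
M5: ⌊249/2⌋ × 176 = 124 × 176 mm
M6: ⌊176/2⌋ × 124 = 88 × 124 mm

88 × 124 mm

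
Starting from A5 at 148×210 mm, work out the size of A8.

52 × 74 mm

A6: ⌊210/2⌋ × 148 = 105 × 148 mm
A7: ⌊148/2⌋ × 105 = 74 × 105 mm
A8: ⌊105/2⌋ × 74 = 52 × 74 mm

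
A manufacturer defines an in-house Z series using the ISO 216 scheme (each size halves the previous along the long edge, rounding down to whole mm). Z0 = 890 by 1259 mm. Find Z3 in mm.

314 × 445 mm

Z1: ⌊1259/2⌋ × 890 = 629 × 890 mm
Z2: ⌊890/2⌋ × 629 = 445 × 629 mm
Z3: ⌊629/2⌋ × 445 = 314 × 445 mm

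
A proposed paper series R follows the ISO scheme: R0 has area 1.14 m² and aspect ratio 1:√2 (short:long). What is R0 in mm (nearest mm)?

898 × 1270 mm

Let the short side be w mm. Then w · w√2 = 1.14 m² = 1,140,000 mm².
w² = 1,140,000/√2, so w ≈ 897.8 mm; long side = w√2 ≈ 1269.7 mm.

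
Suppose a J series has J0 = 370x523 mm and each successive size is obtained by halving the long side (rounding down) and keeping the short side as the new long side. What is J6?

J1: ⌊523/2⌋ × 370 = 261 × 370 mm
J2: ⌊370/2⌋ × 261 = 185 × 261 mm
J3: ⌊261/2⌋ × 185 = 130 × 185 mm
J4: ⌊185/2⌋ × 130 = 92 × 130 mm
J5: ⌊130/2⌋ × 92 = 65 × 92 mm
J6: ⌊92/2⌋ × 65 = 46 × 65 mm

46 × 65 mm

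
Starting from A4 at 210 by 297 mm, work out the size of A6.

105 × 148 mm

A5: ⌊297/2⌋ × 210 = 148 × 210 mm
A6: ⌊210/2⌋ × 148 = 105 × 148 mm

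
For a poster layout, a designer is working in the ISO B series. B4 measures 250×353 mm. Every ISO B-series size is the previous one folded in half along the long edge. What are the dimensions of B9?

B5: ⌊353/2⌋ × 250 = 176 × 250 mm
B6: ⌊250/2⌋ × 176 = 125 × 176 mm
B7: ⌊176/2⌋ × 125 = 88 × 125 mm
B8: ⌊125/2⌋ × 88 = 62 × 88 mm
B9: ⌊88/2⌋ × 62 = 44 × 62 mm

44 × 62 mm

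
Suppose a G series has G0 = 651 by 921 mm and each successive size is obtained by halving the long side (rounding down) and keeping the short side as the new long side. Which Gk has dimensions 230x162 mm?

G0: 651 × 921 mm
G1: 460 × 651 mm
G2: 325 × 460 mm
G3: 230 × 325 mm
G4: 162 × 230 mm
G5: 115 × 162 mm
→ matches G4.

G4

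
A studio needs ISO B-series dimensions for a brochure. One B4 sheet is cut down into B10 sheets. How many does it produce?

64

Each ISO step halves the sheet: 1 × B4 → 2 × B5 → 4 × B6 → 8 × B7 → …
From B4 to B10 is 6 halving steps: 2^6 = 64.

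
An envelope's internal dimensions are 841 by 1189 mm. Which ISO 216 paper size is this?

A0 (841 × 1189 mm)

Aspect ratio 1189/841 ≈ 1.414 — close to the ISO √2 ≈ 1.414.
In the A-series (A0 area = 1 m²): A0 = 841 × 1189 mm.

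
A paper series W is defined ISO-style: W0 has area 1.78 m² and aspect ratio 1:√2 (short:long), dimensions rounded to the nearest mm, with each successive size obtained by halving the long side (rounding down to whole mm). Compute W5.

198 × 280 mm

Let W0's short side be w mm. w · w√2 = 1.78 m² = 1,780,000 mm², so w ≈ 1121.9 mm and w√2 ≈ 1586.6 mm → W0 = 1122 × 1587 mm.
W1: ⌊1587/2⌋ × 1122 = 793 × 1122 mm
W2: ⌊1122/2⌋ × 793 = 561 × 793 mm
W3: ⌊793/2⌋ × 561 = 396 × 561 mm
W4: ⌊561/2⌋ × 396 = 280 × 396 mm
W5: ⌊396/2⌋ × 280 = 198 × 280 mm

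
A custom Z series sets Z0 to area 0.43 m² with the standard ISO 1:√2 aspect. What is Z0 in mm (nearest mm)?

Let the short side be w mm. Then w · w√2 = 0.43 m² = 430,000 mm².
w² = 430,000/√2, so w ≈ 551.4 mm; long side = w√2 ≈ 779.8 mm.

551 × 780 mm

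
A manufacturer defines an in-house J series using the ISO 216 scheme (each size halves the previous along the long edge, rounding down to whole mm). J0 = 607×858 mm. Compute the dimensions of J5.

107 × 151 mm

J1: ⌊858/2⌋ × 607 = 429 × 607 mm
J2: ⌊607/2⌋ × 429 = 303 × 429 mm
J3: ⌊429/2⌋ × 303 = 214 × 303 mm
J4: ⌊303/2⌋ × 214 = 151 × 214 mm
J5: ⌊214/2⌋ × 151 = 107 × 151 mm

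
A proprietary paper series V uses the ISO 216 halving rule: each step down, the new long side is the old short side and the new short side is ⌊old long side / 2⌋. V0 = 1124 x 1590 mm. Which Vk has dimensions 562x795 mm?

V2

V0: 1124 × 1590 mm
V1: 795 × 1124 mm
V2: 562 × 795 mm
V3: 397 × 562 mm
→ matches V2.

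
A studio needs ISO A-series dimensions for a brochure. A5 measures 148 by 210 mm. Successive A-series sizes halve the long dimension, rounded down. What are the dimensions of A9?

37 × 52 mm

A6: ⌊210/2⌋ × 148 = 105 × 148 mm
A7: ⌊148/2⌋ × 105 = 74 × 105 mm
A8: ⌊105/2⌋ × 74 = 52 × 74 mm
A9: ⌊74/2⌋ × 52 = 37 × 52 mm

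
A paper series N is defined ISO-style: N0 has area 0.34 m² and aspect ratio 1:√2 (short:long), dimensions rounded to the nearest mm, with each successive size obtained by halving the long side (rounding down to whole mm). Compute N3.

173 × 245 mm

Let N0's short side be w mm. w · w√2 = 0.34 m² = 340,000 mm², so w ≈ 490.3 mm and w√2 ≈ 693.4 mm → N0 = 490 × 693 mm.
N1: ⌊693/2⌋ × 490 = 346 × 490 mm
N2: ⌊490/2⌋ × 346 = 245 × 346 mm
N3: ⌊346/2⌋ × 245 = 173 × 245 mm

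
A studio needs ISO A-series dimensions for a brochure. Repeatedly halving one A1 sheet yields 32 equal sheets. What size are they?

32 = 2^5, so 5 halving steps.
A1 → A2 → … → A6 after 5 steps.

A6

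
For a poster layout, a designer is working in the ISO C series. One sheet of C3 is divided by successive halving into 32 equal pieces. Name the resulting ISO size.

32 = 2^5, so 5 halving steps.
C3 → C4 → … → C8 after 5 steps.

C8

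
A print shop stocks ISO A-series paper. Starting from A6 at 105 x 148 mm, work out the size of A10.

26 × 37 mm

A7: ⌊148/2⌋ × 105 = 74 × 105 mm
A8: ⌊105/2⌋ × 74 = 52 × 74 mm
A9: ⌊74/2⌋ × 52 = 37 × 52 mm
A10: ⌊52/2⌋ × 37 = 26 × 37 mm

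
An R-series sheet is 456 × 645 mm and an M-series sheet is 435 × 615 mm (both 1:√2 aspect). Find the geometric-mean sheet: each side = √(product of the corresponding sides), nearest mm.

Short side: √(456 · 435) = √198360 ≈ 445.4 → 445 mm
Long side: √(645 · 615) = √396675 ≈ 629.8 → 630 mm

445 × 630 mm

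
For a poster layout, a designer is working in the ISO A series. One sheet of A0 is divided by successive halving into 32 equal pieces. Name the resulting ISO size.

A5

32 = 2^5, so 5 halving steps.
A0 → A1 → … → A5 after 5 steps.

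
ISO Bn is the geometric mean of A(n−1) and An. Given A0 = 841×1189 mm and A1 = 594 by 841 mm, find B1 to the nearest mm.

Short side: √(841 · 594) = √499554 ≈ 706.8 → 707 mm
Long side: √(1189 · 841) = √999949 ≈ 1000.0 → 1000 mm

707 × 1000 mm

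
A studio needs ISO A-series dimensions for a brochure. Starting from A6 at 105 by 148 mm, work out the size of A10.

A7: ⌊148/2⌋ × 105 = 74 × 105 mm
A8: ⌊105/2⌋ × 74 = 52 × 74 mm
A9: ⌊74/2⌋ × 52 = 37 × 52 mm
A10: ⌊52/2⌋ × 37 = 26 × 37 mm

26 × 37 mm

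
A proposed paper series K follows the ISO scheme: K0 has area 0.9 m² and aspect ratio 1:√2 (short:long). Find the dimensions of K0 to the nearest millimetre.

Let the short side be w mm. Then w · w√2 = 0.9 m² = 900,000 mm².
w² = 900,000/√2, so w ≈ 797.7 mm; long side = w√2 ≈ 1128.2 mm.

798 × 1128 mm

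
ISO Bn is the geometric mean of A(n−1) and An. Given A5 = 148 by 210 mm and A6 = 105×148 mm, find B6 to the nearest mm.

125 × 176 mm

Short side: √(148 · 105) = √15540 ≈ 124.7 → 125 mm
Long side: √(210 · 148) = √31080 ≈ 176.3 → 176 mm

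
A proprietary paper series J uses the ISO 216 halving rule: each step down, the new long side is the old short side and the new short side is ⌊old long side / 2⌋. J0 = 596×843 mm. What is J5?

105 × 149 mm

J1: ⌊843/2⌋ × 596 = 421 × 596 mm
J2: ⌊596/2⌋ × 421 = 298 × 421 mm
J3: ⌊421/2⌋ × 298 = 210 × 298 mm
J4: ⌊298/2⌋ × 210 = 149 × 210 mm
J5: ⌊210/2⌋ × 149 = 105 × 149 mm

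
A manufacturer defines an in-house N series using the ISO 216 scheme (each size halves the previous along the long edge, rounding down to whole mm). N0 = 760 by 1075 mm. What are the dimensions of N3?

268 × 380 mm

N1: ⌊1075/2⌋ × 760 = 537 × 760 mm
N2: ⌊760/2⌋ × 537 = 380 × 537 mm
N3: ⌊537/2⌋ × 380 = 268 × 380 mm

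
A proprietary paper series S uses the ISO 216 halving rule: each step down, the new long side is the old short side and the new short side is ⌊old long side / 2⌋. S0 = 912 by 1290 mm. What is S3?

S1: ⌊1290/2⌋ × 912 = 645 × 912 mm
S2: ⌊912/2⌋ × 645 = 456 × 645 mm
S3: ⌊645/2⌋ × 456 = 322 × 456 mm

322 × 456 mm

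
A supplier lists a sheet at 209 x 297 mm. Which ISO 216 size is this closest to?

Aspect ratio 297/209 ≈ 1.421 — close to the ISO √2 ≈ 1.414.
In the A-series (A0 area = 1 m²): A4 = 210 × 297 mm.
Off by 1 mm total — nearest standard size.

A4 (210 × 297 mm)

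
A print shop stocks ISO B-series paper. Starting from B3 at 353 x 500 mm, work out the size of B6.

B4: ⌊500/2⌋ × 353 = 250 × 353 mm
B5: ⌊353/2⌋ × 250 = 176 × 250 mm
B6: ⌊250/2⌋ × 176 = 125 × 176 mm

125 × 176 mm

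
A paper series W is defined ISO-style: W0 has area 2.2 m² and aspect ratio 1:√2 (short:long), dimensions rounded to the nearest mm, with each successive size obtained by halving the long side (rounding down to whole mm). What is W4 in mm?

Let W0's short side be w mm. w · w√2 = 2.2 m² = 2,200,000 mm², so w ≈ 1247.3 mm and w√2 ≈ 1763.9 mm → W0 = 1247 × 1764 mm.
W1: ⌊1764/2⌋ × 1247 = 882 × 1247 mm
W2: ⌊1247/2⌋ × 882 = 623 × 882 mm
W3: ⌊882/2⌋ × 623 = 441 × 623 mm
W4: ⌊623/2⌋ × 441 = 311 × 441 mm

311 × 441 mm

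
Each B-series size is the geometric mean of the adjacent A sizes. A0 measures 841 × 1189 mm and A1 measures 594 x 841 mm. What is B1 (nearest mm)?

707 × 1000 mm

Short side: √(841 · 594) = √499554 ≈ 706.8 → 707 mm
Long side: √(1189 · 841) = √999949 ≈ 1000.0 → 1000 mm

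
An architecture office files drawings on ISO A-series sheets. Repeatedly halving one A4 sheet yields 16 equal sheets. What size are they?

16 = 2^4, so 4 halving steps.
A4 → A5 → … → A8 after 4 steps.

A8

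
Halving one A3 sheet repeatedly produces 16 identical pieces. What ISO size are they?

16 = 2^4, so 4 halving steps.
A3 → A4 → … → A7 after 4 steps.

A7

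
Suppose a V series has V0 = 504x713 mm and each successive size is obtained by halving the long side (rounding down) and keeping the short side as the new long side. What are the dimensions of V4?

V1 = 356 × 504 mm (from V0 by 1 halving).
V2: ⌊504/2⌋ × 356 = 252 × 356 mm
V3: ⌊356/2⌋ × 252 = 178 × 252 mm
V4: ⌊252/2⌋ × 178 = 126 × 178 mm

126 × 178 mm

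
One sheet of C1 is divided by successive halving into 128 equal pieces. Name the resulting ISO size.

C8

128 = 2^7, so 7 halving steps.
C1 → C2 → … → C8 after 7 steps.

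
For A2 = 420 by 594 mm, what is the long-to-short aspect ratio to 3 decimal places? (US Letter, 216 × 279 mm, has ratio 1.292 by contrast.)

1.414

594 / 420 = 1.414
Matches √2 ≈ 1.414 — the ISO 216 defining ratio.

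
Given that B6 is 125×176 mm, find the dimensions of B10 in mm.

31 × 44 mm

B7: ⌊176/2⌋ × 125 = 88 × 125 mm
B8: ⌊125/2⌋ × 88 = 62 × 88 mm
B9: ⌊88/2⌋ × 62 = 44 × 62 mm
B10: ⌊62/2⌋ × 44 = 31 × 44 mm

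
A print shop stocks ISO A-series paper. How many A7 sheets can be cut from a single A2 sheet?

A2 = 420 × 594 mm; A7 = 74 × 105 mm.
Each halving step doubles the count; 5 steps from A2 to A7.
2^5 = 32.

32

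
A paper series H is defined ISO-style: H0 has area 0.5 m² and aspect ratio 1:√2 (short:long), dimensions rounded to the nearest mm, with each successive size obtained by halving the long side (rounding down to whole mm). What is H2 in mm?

297 × 420 mm

Let H0's short side be w mm. w · w√2 = 0.5 m² = 500,000 mm², so w ≈ 594.6 mm and w√2 ≈ 840.9 mm → H0 = 595 × 841 mm.
H1: ⌊841/2⌋ × 595 = 420 × 595 mm
H2: ⌊595/2⌋ × 420 = 297 × 420 mm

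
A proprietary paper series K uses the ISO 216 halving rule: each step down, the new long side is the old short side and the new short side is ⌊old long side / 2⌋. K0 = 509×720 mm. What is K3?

180 × 254 mm

K1: ⌊720/2⌋ × 509 = 360 × 509 mm
K2: ⌊509/2⌋ × 360 = 254 × 360 mm
K3: ⌊360/2⌋ × 254 = 180 × 254 mm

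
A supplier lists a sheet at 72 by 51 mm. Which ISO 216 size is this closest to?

Aspect ratio 72/51 ≈ 1.412 — close to the ISO √2 ≈ 1.414.
In the A-series (A0 area = 1 m²): A8 = 52 × 74 mm.
Off by 3 mm total — nearest standard size.

A8 (52 × 74 mm)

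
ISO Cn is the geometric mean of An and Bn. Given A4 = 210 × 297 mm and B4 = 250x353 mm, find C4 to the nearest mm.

Short side: √(210 · 250) = √52500 ≈ 229.1 → 229 mm
Long side: √(297 · 353) = √104841 ≈ 323.8 → 324 mm

229 × 324 mm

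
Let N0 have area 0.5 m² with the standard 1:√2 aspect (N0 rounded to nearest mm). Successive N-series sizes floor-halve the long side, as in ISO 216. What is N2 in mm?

Let N0's short side be w mm. w · w√2 = 0.5 m² = 500,000 mm², so w ≈ 594.6 mm and w√2 ≈ 840.9 mm → N0 = 595 × 841 mm.
N1: ⌊841/2⌋ × 595 = 420 × 595 mm
N2: ⌊595/2⌋ × 420 = 297 × 420 mm

297 × 420 mm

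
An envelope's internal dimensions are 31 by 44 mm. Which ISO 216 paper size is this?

B10 (31 × 44 mm)

Aspect ratio 44/31 ≈ 1.419 — close to the ISO √2 ≈ 1.414.
In the B-series (B0 = 1000 × 1414 mm): B10 = 31 × 44 mm.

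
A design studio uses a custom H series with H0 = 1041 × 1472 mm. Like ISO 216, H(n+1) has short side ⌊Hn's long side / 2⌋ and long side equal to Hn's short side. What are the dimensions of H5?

H1: ⌊1472/2⌋ × 1041 = 736 × 1041 mm
H2: ⌊1041/2⌋ × 736 = 520 × 736 mm
H3: ⌊736/2⌋ × 520 = 368 × 520 mm
H4: ⌊520/2⌋ × 368 = 260 × 368 mm
H5: ⌊368/2⌋ × 260 = 184 × 260 mm

184 × 260 mm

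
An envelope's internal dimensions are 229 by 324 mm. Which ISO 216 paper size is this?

C4 (229 × 324 mm)

Aspect ratio 324/229 ≈ 1.415 — close to the ISO √2 ≈ 1.414.
In the C-series (envelope sizes, between A and B): C4 = 229 × 324 mm.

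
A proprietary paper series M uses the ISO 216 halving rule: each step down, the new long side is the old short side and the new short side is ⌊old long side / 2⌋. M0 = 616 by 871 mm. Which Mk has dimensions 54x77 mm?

M0: 616 × 871 mm
M1: 435 × 616 mm
M2: 308 × 435 mm
M3: 217 × 308 mm
M4: 154 × 217 mm
M5: 108 × 154 mm
M6: 77 × 108 mm
M7: 54 × 77 mm
M8: 38 × 54 mm
→ matches M7.

M7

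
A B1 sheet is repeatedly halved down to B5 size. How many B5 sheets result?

16

B1 = 707 × 1000 mm; B5 = 176 × 250 mm.
Each halving step doubles the count; 4 steps from B1 to B5.
2^4 = 16.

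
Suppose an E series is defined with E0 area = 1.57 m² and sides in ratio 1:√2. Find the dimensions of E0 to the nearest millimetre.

1054 × 1490 mm

Let the short side be w mm. Then w · w√2 = 1.57 m² = 1,570,000 mm².
w² = 1,570,000/√2, so w ≈ 1053.6 mm; long side = w√2 ≈ 1490.1 mm.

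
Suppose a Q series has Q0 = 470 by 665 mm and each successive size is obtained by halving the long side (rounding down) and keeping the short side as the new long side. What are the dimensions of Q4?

Q1: ⌊665/2⌋ × 470 = 332 × 470 mm
Q2: ⌊470/2⌋ × 332 = 235 × 332 mm
Q3: ⌊332/2⌋ × 235 = 166 × 235 mm
Q4: ⌊235/2⌋ × 166 = 117 × 166 mm

117 × 166 mm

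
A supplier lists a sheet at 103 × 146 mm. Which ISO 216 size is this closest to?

Aspect ratio 146/103 ≈ 1.417 — close to the ISO √2 ≈ 1.414.
In the A-series (A0 area = 1 m²): A6 = 105 × 148 mm.
Off by 4 mm total — nearest standard size.

A6 (105 × 148 mm)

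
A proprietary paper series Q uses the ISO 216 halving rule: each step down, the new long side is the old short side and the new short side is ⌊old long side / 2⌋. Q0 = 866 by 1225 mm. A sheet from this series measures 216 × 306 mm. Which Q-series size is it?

Q0: 866 × 1225 mm
Q1: 612 × 866 mm
Q2: 433 × 612 mm
Q3: 306 × 433 mm
Q4: 216 × 306 mm
Q5: 153 × 216 mm
→ matches Q4.

Q4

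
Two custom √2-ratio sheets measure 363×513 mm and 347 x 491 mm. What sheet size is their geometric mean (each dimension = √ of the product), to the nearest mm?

Short side: √(363 · 347) = √125961 ≈ 354.9 → 355 mm
Long side: √(513 · 491) = √251883 ≈ 501.9 → 502 mm

355 × 502 mm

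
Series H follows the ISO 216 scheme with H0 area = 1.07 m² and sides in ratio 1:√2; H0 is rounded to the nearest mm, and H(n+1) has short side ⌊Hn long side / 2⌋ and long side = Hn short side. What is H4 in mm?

Let H0's short side be w mm. w · w√2 = 1.07 m² = 1,070,000 mm², so w ≈ 869.8 mm and w√2 ≈ 1230.1 mm → H0 = 870 × 1230 mm.
H1: ⌊1230/2⌋ × 870 = 615 × 870 mm
H2: ⌊870/2⌋ × 615 = 435 × 615 mm
H3: ⌊615/2⌋ × 435 = 307 × 435 mm
H4: ⌊435/2⌋ × 307 = 217 × 307 mm

217 × 307 mm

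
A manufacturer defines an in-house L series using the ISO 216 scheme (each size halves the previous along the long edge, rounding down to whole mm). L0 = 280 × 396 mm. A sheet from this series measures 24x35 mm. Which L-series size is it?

L0: 280 × 396 mm
L1: 198 × 280 mm
L2: 140 × 198 mm
L3: 99 × 140 mm
L4: 70 × 99 mm
L5: 49 × 70 mm
L6: 35 × 49 mm
L7: 24 × 35 mm
L8: 17 × 24 mm
→ matches L7.

L7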